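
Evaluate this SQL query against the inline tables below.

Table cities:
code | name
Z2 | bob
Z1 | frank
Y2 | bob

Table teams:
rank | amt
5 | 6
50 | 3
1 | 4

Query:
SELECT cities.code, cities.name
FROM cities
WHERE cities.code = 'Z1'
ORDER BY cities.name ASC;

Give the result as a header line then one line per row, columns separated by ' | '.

After WHERE (1 rows):
cities.code | cities.name
Z1 | frank
After SELECT (1 rows):
cities.code | cities.name
Z1 | frank
After ORDER BY (1 rows):
cities.code | cities.name
Z1 | frank

== RESULT ==
cities.code | cities.name
Z1 | frank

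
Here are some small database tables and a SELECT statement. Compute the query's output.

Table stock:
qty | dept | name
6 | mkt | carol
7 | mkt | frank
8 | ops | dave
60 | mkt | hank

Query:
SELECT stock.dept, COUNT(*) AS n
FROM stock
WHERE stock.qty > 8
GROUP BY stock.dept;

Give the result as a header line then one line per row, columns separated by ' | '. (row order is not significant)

After WHERE (1 rows):
stock.qty | stock.dept | stock.name
60 | mkt | hank
After GROUP BY (1 rows):
stock.dept | n
mkt | 1

== RESULT ==
stock.dept | n
mkt | 1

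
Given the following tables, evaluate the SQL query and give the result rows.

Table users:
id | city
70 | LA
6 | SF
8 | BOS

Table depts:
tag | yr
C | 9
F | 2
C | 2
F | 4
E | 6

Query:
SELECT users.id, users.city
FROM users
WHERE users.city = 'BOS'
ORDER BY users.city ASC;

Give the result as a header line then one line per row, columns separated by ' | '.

After WHERE (1 rows):
users.id | users.city
8 | BOS
After SELECT (1 rows):
users.id | users.city
8 | BOS
After ORDER BY (1 rows):
users.id | users.city
8 | BOS

== RESULT ==
users.id | users.city
8 | BOS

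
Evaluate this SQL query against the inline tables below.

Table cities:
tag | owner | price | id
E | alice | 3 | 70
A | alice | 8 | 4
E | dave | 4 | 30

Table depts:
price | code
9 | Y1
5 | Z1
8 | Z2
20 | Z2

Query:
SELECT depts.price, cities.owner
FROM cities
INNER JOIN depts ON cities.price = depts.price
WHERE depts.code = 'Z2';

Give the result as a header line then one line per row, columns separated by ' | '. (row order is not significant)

== RESULT ==
depts.price | cities.owner
8 | alice

Derivation:
After JOIN depts (1 rows):
cities.tag | cities.owner | cities.price | cities.id | depts.price | depts.code
A | alice | 8 | 4 | 8 | Z2
After WHERE (1 rows):
cities.tag | cities.owner | cities.price | cities.id | depts.price | depts.code
A | alice | 8 | 4 | 8 | Z2
After SELECT (1 rows):
depts.price | cities.owner
8 | alice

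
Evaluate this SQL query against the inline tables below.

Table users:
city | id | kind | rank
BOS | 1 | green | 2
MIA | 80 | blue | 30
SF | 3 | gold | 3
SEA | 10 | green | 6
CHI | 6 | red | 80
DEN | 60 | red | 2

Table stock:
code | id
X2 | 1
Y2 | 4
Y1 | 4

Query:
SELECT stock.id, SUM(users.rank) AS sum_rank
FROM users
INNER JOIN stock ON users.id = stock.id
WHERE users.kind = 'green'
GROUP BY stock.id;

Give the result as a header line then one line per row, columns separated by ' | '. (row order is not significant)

After JOIN stock (1 rows):
users.city | users.id | users.kind | users.rank | stock.code | stock.id
BOS | 1 | green | 2 | X2 | 1
After WHERE (1 rows):
users.city | users.id | users.kind | users.rank | stock.code | stock.id
BOS | 1 | green | 2 | X2 | 1
After GROUP BY (1 rows):
stock.id | sum_rank
1 | 2

== RESULT ==
stock.id | sum_rank
1 | 2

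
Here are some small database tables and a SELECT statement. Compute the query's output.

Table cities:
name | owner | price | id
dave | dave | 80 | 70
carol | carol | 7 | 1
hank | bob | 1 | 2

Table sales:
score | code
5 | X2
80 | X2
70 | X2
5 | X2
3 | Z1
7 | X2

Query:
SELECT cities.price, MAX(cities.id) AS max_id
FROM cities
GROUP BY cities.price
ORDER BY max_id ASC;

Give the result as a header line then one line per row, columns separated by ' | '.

After GROUP BY (3 rows):
cities.price | max_id
80 | 70
7 | 1
1 | 2
After ORDER BY (3 rows):
cities.price | max_id
7 | 1
1 | 2
80 | 70

== RESULT ==
cities.price | max_id
7 | 1
1 | 2
80 | 70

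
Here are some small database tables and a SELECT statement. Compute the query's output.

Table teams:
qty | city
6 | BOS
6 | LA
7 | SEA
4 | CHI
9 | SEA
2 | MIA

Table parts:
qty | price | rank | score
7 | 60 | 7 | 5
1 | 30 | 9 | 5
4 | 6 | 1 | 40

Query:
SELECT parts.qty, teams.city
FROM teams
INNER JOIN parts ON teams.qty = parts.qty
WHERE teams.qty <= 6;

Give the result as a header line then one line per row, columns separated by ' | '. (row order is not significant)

After JOIN parts (2 rows):
teams.qty | teams.city | parts.qty | parts.price | parts.rank | parts.score
7 | SEA | 7 | 60 | 7 | 5
4 | CHI | 4 | 6 | 1 | 40
After WHERE (1 rows):
teams.qty | teams.city | parts.qty | parts.price | parts.rank | parts.score
4 | CHI | 4 | 6 | 1 | 40
After SELECT (1 rows):
parts.qty | teams.city
4 | CHI

== RESULT ==
parts.qty | teams.city
4 | CHI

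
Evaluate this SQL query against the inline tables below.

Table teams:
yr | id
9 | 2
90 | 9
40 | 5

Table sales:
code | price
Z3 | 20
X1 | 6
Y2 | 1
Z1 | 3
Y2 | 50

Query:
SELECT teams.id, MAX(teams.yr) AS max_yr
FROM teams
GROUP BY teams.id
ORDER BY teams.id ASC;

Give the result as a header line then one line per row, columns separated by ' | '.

After GROUP BY (3 rows):
teams.id | max_yr
2 | 9
9 | 90
5 | 40
After ORDER BY (3 rows):
teams.id | max_yr
2 | 9
5 | 40
9 | 90

== RESULT ==
teams.id | max_yr
2 | 9
5 | 40
9 | 90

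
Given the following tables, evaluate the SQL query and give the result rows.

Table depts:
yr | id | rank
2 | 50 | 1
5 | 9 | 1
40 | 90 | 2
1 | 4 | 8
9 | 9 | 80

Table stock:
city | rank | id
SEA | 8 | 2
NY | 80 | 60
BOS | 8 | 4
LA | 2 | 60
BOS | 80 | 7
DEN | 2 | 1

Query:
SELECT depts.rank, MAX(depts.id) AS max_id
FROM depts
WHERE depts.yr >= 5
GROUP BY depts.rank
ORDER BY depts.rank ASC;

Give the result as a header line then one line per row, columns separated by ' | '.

After WHERE (3 rows):
depts.yr | depts.id | depts.rank
5 | 9 | 1
40 | 90 | 2
9 | 9 | 80
After GROUP BY (3 rows):
depts.rank | max_id
1 | 9
2 | 90
80 | 9
After ORDER BY (3 rows):
depts.rank | max_id
1 | 9
2 | 90
80 | 9

== RESULT ==
depts.rank | max_id
1 | 9
2 | 90
80 | 9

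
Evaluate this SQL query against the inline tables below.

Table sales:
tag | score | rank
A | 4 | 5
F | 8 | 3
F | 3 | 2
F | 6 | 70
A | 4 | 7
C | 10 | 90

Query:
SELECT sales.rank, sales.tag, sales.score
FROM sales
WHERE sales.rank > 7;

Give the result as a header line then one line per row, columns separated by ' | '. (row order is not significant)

== RESULT ==
sales.rank | sales.tag | sales.score
70 | F | 6
90 | C | 10

Derivation:
After WHERE (2 rows):
sales.tag | sales.score | sales.rank
F | 6 | 70
C | 10 | 90
After SELECT (2 rows):
sales.rank | sales.tag | sales.score
70 | F | 6
90 | C | 10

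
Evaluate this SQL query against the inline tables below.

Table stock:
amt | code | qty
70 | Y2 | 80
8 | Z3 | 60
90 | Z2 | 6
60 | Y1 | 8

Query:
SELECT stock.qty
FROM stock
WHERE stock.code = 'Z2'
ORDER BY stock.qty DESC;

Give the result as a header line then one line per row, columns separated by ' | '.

After WHERE (1 rows):
stock.amt | stock.code | stock.qty
90 | Z2 | 6
After SELECT (1 rows):
stock.qty
6
After ORDER BY (1 rows):
stock.qty
6

== RESULT ==
stock.qty
6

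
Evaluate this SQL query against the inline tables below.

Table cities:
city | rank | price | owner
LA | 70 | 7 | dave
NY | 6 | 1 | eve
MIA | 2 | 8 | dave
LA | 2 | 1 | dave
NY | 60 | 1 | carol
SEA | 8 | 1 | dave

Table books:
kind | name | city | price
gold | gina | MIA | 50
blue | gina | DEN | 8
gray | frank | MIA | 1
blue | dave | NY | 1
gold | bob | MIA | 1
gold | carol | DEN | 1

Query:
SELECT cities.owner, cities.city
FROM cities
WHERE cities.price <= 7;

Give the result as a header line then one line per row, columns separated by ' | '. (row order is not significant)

After WHERE (5 rows):
cities.city | cities.rank | cities.price | cities.owner
LA | 70 | 7 | dave
NY | 6 | 1 | eve
LA | 2 | 1 | dave
NY | 60 | 1 | carol
SEA | 8 | 1 | dave
After SELECT (5 rows):
cities.owner | cities.city
dave | LA
eve | NY
dave | LA
carol | NY
dave | SEA

== RESULT ==
cities.owner | cities.city
dave | LA
eve | NY
dave | LA
carol | NY
dave | SEA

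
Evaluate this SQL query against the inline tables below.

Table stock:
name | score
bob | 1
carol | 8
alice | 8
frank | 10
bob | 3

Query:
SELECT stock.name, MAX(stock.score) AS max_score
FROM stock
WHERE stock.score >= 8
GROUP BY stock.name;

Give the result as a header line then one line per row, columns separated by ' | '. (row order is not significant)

== RESULT ==
stock.name | max_score
carol | 8
alice | 8
frank | 10

Derivation:
After WHERE (3 rows):
stock.name | stock.score
carol | 8
alice | 8
frank | 10
After GROUP BY (3 rows):
stock.name | max_score
carol | 8
alice | 8
frank | 10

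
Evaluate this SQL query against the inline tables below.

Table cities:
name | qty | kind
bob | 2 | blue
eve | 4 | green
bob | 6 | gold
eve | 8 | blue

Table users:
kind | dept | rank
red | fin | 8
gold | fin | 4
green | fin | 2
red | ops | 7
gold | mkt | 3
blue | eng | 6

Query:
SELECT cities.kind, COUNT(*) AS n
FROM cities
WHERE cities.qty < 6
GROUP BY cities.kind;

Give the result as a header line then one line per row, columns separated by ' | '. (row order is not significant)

After WHERE (2 rows):
cities.name | cities.qty | cities.kind
bob | 2 | blue
eve | 4 | green
After GROUP BY (2 rows):
cities.kind | n
blue | 1
green | 1

== RESULT ==
cities.kind | n
blue | 1
green | 1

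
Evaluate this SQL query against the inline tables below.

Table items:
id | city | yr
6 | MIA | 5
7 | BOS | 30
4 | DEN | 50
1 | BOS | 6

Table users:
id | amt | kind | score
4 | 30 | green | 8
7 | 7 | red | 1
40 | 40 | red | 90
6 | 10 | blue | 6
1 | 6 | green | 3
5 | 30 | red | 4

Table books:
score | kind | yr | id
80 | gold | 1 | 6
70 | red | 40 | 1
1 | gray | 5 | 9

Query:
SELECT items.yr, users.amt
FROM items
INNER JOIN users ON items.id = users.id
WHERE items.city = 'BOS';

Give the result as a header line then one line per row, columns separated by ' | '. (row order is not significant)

After JOIN users (4 rows):
items.id | items.city | items.yr | users.id | users.amt | users.kind | users.score
6 | MIA | 5 | 6 | 10 | blue | 6
7 | BOS | 30 | 7 | 7 | red | 1
4 | DEN | 50 | 4 | 30 | green | 8
1 | BOS | 6 | 1 | 6 | green | 3
After WHERE (2 rows):
items.id | items.city | items.yr | users.id | users.amt | users.kind | users.score
7 | BOS | 30 | 7 | 7 | red | 1
1 | BOS | 6 | 1 | 6 | green | 3
After SELECT (2 rows):
items.yr | users.amt
30 | 7
6 | 6

== RESULT ==
items.yr | users.amt
30 | 7
6 | 6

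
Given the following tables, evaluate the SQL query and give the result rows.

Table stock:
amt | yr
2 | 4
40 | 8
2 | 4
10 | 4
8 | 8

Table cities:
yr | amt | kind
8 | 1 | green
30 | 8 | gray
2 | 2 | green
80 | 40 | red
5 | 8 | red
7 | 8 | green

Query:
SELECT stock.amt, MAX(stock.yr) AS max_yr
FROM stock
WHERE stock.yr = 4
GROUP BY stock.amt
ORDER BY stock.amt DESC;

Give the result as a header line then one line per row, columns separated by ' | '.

== RESULT ==
stock.amt | max_yr
10 | 4
2 | 4

Derivation:
After WHERE (3 rows):
stock.amt | stock.yr
2 | 4
2 | 4
10 | 4
After GROUP BY (2 rows):
stock.amt | max_yr
2 | 4
10 | 4
After ORDER BY (2 rows):
stock.amt | max_yr
10 | 4
2 | 4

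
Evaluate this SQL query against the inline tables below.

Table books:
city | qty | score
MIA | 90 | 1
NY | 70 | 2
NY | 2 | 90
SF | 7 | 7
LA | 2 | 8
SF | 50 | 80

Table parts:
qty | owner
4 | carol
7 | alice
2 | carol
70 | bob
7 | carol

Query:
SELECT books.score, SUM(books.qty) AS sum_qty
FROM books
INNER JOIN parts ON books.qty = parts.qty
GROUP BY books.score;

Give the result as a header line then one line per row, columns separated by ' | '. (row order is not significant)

After JOIN parts (5 rows):
books.city | books.qty | books.score | parts.qty | parts.owner
NY | 70 | 2 | 70 | bob
NY | 2 | 90 | 2 | carol
SF | 7 | 7 | 7 | alice
SF | 7 | 7 | 7 | carol
LA | 2 | 8 | 2 | carol
After GROUP BY (4 rows):
books.score | sum_qty
2 | 70
90 | 2
7 | 14
8 | 2

== RESULT ==
books.score | sum_qty
2 | 70
90 | 2
7 | 14
8 | 2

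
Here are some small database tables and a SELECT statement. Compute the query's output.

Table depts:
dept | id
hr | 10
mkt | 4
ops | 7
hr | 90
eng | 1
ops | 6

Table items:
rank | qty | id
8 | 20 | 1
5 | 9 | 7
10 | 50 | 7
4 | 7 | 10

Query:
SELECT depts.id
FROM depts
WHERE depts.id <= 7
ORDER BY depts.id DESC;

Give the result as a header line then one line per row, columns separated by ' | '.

== RESULT ==
depts.id
7
6
4
1

Derivation:
After WHERE (4 rows):
depts.dept | depts.id
mkt | 4
ops | 7
eng | 1
ops | 6
After SELECT (4 rows):
depts.id
4
7
1
6
After ORDER BY (4 rows):
depts.id
7
6
4
1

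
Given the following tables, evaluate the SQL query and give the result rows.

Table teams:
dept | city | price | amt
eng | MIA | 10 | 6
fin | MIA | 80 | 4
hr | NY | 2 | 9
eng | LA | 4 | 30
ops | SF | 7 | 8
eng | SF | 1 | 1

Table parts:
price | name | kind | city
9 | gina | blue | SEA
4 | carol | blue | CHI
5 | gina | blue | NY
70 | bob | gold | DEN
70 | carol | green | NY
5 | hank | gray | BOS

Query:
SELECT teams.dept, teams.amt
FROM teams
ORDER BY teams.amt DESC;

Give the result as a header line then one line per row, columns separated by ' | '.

== RESULT ==
teams.dept | teams.amt
eng | 30
hr | 9
ops | 8
eng | 6
fin | 4
eng | 1

Derivation:
After SELECT (6 rows):
teams.dept | teams.amt
eng | 6
fin | 4
hr | 9
eng | 30
ops | 8
eng | 1
After ORDER BY (6 rows):
teams.dept | teams.amt
eng | 30
hr | 9
ops | 8
eng | 6
fin | 4
eng | 1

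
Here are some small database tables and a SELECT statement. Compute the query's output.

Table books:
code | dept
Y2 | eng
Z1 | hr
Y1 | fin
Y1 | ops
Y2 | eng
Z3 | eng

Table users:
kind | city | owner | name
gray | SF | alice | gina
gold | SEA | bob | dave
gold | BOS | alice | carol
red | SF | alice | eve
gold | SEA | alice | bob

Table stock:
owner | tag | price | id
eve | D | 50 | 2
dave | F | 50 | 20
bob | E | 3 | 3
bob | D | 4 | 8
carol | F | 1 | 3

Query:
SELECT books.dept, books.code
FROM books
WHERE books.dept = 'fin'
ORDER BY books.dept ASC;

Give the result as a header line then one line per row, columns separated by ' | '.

== RESULT ==
books.dept | books.code
fin | Y1

Derivation:
After WHERE (1 rows):
books.code | books.dept
Y1 | fin
After SELECT (1 rows):
books.dept | books.code
fin | Y1
After ORDER BY (1 rows):
books.dept | books.code
fin | Y1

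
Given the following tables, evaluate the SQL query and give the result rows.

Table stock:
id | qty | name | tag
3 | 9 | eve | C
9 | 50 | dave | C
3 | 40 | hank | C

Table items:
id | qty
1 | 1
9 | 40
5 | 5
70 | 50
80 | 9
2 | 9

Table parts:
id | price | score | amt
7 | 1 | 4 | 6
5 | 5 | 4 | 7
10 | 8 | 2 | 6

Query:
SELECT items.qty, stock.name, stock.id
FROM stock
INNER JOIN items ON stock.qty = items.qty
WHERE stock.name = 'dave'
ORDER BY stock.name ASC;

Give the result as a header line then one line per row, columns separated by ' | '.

== RESULT ==
items.qty | stock.name | stock.id
50 | dave | 9

Derivation:
After JOIN items (4 rows):
stock.id | stock.qty | stock.name | stock.tag | items.id | items.qty
3 | 9 | eve | C | 80 | 9
3 | 9 | eve | C | 2 | 9
9 | 50 | dave | C | 70 | 50
3 | 40 | hank | C | 9 | 40
After WHERE (1 rows):
stock.id | stock.qty | stock.name | stock.tag | items.id | items.qty
9 | 50 | dave | C | 70 | 50
After SELECT (1 rows):
items.qty | stock.name | stock.id
50 | dave | 9
After ORDER BY (1 rows):
items.qty | stock.name | stock.id
50 | dave | 9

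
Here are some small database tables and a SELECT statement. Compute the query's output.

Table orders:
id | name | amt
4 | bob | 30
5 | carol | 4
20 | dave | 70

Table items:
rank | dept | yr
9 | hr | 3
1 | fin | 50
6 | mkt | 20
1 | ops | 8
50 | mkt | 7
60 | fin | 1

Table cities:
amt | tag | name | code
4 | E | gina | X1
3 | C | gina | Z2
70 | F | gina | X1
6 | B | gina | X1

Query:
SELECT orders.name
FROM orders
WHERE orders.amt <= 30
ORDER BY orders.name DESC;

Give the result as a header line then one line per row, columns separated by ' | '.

== RESULT ==
orders.name
carol
bob

Derivation:
After WHERE (2 rows):
orders.id | orders.name | orders.amt
4 | bob | 30
5 | carol | 4
After SELECT (2 rows):
orders.name
bob
carol
After ORDER BY (2 rows):
orders.name
carol
bob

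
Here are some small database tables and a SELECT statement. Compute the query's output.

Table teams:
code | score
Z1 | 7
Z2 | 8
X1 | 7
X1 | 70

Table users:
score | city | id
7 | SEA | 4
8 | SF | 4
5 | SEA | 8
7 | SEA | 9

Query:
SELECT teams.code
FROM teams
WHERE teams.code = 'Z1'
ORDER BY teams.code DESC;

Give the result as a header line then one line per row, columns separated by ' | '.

== RESULT ==
teams.code
Z1

Derivation:
After WHERE (1 rows):
teams.code | teams.score
Z1 | 7
After SELECT (1 rows):
teams.code
Z1
After ORDER BY (1 rows):
teams.code
Z1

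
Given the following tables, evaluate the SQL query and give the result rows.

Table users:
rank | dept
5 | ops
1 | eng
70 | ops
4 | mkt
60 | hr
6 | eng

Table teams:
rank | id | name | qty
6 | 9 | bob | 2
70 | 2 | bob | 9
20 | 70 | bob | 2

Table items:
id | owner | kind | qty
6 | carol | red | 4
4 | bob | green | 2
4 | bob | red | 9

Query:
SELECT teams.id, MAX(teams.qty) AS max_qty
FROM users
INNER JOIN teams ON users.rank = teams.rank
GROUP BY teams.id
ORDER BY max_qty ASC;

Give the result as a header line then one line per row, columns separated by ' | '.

== RESULT ==
teams.id | max_qty
9 | 2
2 | 9

Derivation:
After JOIN teams (2 rows):
users.rank | users.dept | teams.rank | teams.id | teams.name | teams.qty
70 | ops | 70 | 2 | bob | 9
6 | eng | 6 | 9 | bob | 2
After GROUP BY (2 rows):
teams.id | max_qty
2 | 9
9 | 2
After ORDER BY (2 rows):
teams.id | max_qty
9 | 2
2 | 9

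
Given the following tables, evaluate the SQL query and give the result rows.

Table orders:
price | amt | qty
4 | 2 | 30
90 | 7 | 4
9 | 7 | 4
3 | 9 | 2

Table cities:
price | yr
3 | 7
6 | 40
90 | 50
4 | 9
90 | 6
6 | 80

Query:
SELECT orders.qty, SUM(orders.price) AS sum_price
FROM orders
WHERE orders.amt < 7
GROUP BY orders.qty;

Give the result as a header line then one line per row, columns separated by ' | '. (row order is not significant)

== RESULT ==
orders.qty | sum_price
30 | 4

Derivation:
After WHERE (1 rows):
orders.price | orders.amt | orders.qty
4 | 2 | 30
After GROUP BY (1 rows):
orders.qty | sum_price
30 | 4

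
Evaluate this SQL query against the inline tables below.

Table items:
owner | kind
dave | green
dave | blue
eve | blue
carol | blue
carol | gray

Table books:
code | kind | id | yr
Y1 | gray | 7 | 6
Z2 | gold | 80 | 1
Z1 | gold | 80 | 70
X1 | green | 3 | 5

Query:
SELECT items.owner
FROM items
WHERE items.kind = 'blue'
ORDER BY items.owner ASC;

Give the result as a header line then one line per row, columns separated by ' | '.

== RESULT ==
items.owner
carol
dave
eve

Derivation:
After WHERE (3 rows):
items.owner | items.kind
dave | blue
eve | blue
carol | blue
After SELECT (3 rows):
items.owner
dave
eve
carol
After ORDER BY (3 rows):
items.owner
carol
dave
eve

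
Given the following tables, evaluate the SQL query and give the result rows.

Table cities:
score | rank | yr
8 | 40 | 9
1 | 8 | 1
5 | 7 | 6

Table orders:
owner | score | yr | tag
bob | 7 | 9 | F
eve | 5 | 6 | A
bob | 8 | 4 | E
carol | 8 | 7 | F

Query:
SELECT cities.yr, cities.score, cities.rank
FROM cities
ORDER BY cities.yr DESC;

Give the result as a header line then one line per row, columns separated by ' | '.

After SELECT (3 rows):
cities.yr | cities.score | cities.rank
9 | 8 | 40
1 | 1 | 8
6 | 5 | 7
After ORDER BY (3 rows):
cities.yr | cities.score | cities.rank
9 | 8 | 40
6 | 5 | 7
1 | 1 | 8

== RESULT ==
cities.yr | cities.score | cities.rank
9 | 8 | 40
6 | 5 | 7
1 | 1 | 8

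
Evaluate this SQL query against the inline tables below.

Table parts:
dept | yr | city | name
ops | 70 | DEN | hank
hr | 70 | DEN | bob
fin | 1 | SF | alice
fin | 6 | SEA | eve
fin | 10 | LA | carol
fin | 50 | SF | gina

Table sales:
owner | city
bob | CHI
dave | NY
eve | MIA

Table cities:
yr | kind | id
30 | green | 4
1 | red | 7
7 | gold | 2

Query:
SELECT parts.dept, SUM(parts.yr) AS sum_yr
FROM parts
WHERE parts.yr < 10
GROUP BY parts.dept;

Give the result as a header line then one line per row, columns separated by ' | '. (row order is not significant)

== RESULT ==
parts.dept | sum_yr
fin | 7

Derivation:
After WHERE (2 rows):
parts.dept | parts.yr | parts.city | parts.name
fin | 1 | SF | alice
fin | 6 | SEA | eve
After GROUP BY (1 rows):
parts.dept | sum_yr
fin | 7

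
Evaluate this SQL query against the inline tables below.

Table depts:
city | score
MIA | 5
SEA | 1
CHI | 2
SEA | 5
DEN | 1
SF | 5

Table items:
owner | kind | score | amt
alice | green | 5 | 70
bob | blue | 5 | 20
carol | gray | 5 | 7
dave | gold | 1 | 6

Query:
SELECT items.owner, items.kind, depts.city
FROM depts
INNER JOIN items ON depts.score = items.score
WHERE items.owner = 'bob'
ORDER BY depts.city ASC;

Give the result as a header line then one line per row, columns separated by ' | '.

== RESULT ==
items.owner | items.kind | depts.city
bob | blue | MIA
bob | blue | SEA
bob | blue | SF

Derivation:
After JOIN items (11 rows):
depts.city | depts.score | items.owner | items.kind | items.score | items.amt
MIA | 5 | alice | green | 5 | 70
MIA | 5 | bob | blue | 5 | 20
MIA | 5 | carol | gray | 5 | 7
SEA | 1 | dave | gold | 1 | 6
SEA | 5 | alice | green | 5 | 70
SEA | 5 | bob | blue | 5 | 20
SEA | 5 | carol | gray | 5 | 7
DEN | 1 | dave | gold | 1 | 6
SF | 5 | alice | green | 5 | 70
SF | 5 | bob | blue | 5 | 20
SF | 5 | carol | gray | 5 | 7
After WHERE (3 rows):
depts.city | depts.score | items.owner | items.kind | items.score | items.amt
MIA | 5 | bob | blue | 5 | 20
SEA | 5 | bob | blue | 5 | 20
SF | 5 | bob | blue | 5 | 20
After SELECT (3 rows):
items.owner | items.kind | depts.city
bob | blue | MIA
bob | blue | SEA
bob | blue | SF
After ORDER BY (3 rows):
items.owner | items.kind | depts.city
bob | blue | MIA
bob | blue | SEA
bob | blue | SF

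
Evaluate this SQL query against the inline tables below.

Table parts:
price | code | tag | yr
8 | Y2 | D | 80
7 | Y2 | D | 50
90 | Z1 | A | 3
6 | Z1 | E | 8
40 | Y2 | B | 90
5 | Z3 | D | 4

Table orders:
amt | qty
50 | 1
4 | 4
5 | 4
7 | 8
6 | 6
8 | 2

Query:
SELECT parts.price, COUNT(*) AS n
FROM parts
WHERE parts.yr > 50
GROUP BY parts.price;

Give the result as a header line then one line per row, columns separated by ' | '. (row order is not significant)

After WHERE (2 rows):
parts.price | parts.code | parts.tag | parts.yr
8 | Y2 | D | 80
40 | Y2 | B | 90
After GROUP BY (2 rows):
parts.price | n
8 | 1
40 | 1

== RESULT ==
parts.price | n
8 | 1
40 | 1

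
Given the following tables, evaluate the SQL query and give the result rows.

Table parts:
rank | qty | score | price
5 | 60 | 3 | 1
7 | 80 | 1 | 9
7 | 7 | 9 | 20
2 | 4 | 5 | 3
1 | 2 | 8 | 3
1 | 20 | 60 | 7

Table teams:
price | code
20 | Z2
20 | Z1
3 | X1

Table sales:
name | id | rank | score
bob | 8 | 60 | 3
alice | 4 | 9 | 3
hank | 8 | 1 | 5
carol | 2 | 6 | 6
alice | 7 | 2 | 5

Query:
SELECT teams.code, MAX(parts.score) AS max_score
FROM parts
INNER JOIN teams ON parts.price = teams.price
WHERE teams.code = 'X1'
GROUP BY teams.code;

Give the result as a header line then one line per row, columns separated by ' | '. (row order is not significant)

After JOIN teams (4 rows):
parts.rank | parts.qty | parts.score | parts.price | teams.price | teams.code
7 | 7 | 9 | 20 | 20 | Z2
7 | 7 | 9 | 20 | 20 | Z1
2 | 4 | 5 | 3 | 3 | X1
1 | 2 | 8 | 3 | 3 | X1
After WHERE (2 rows):
parts.rank | parts.qty | parts.score | parts.price | teams.price | teams.code
2 | 4 | 5 | 3 | 3 | X1
1 | 2 | 8 | 3 | 3 | X1
After GROUP BY (1 rows):
teams.code | max_score
X1 | 8

== RESULT ==
teams.code | max_score
X1 | 8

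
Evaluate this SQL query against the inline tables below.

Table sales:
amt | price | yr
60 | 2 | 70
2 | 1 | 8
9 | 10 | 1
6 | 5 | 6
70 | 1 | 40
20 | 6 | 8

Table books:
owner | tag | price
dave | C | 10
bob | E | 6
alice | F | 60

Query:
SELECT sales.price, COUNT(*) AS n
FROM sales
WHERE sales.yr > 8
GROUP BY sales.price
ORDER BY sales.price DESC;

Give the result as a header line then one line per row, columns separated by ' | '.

After WHERE (2 rows):
sales.amt | sales.price | sales.yr
60 | 2 | 70
70 | 1 | 40
After GROUP BY (2 rows):
sales.price | n
2 | 1
1 | 1
After ORDER BY (2 rows):
sales.price | n
2 | 1
1 | 1

== RESULT ==
sales.price | n
2 | 1
1 | 1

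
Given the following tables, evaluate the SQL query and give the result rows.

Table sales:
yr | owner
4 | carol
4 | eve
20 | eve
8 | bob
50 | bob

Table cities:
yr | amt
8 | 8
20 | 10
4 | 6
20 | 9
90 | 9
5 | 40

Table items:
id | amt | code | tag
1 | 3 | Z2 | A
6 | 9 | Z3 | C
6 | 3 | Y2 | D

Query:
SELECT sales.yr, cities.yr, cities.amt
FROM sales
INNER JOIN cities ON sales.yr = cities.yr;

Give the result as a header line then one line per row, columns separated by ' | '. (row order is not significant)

== RESULT ==
sales.yr | cities.yr | cities.amt
4 | 4 | 6
4 | 4 | 6
20 | 20 | 10
20 | 20 | 9
8 | 8 | 8

Derivation:
After JOIN cities (5 rows):
sales.yr | sales.owner | cities.yr | cities.amt
4 | carol | 4 | 6
4 | eve | 4 | 6
20 | eve | 20 | 10
20 | eve | 20 | 9
8 | bob | 8 | 8
After SELECT (5 rows):
sales.yr | cities.yr | cities.amt
4 | 4 | 6
4 | 4 | 6
20 | 20 | 10
20 | 20 | 9
8 | 8 | 8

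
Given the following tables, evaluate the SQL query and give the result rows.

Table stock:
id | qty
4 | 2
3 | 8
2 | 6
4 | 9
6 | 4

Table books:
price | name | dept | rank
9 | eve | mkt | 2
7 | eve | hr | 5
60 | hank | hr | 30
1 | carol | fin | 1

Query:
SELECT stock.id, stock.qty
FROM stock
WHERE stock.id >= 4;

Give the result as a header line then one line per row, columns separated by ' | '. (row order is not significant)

== RESULT ==
stock.id | stock.qty
4 | 2
4 | 9
6 | 4

Derivation:
After WHERE (3 rows):
stock.id | stock.qty
4 | 2
4 | 9
6 | 4
After SELECT (3 rows):
stock.id | stock.qty
4 | 2
4 | 9
6 | 4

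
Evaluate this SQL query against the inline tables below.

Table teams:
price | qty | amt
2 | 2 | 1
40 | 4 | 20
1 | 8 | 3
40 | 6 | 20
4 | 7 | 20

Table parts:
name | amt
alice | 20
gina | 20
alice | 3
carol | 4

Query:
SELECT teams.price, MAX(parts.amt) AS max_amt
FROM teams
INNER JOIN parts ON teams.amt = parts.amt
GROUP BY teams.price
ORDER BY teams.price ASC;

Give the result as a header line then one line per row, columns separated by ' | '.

== RESULT ==
teams.price | max_amt
1 | 3
4 | 20
40 | 20

Derivation:
After JOIN parts (7 rows):
teams.price | teams.qty | teams.amt | parts.name | parts.amt
40 | 4 | 20 | alice | 20
40 | 4 | 20 | gina | 20
1 | 8 | 3 | alice | 3
40 | 6 | 20 | alice | 20
40 | 6 | 20 | gina | 20
4 | 7 | 20 | alice | 20
4 | 7 | 20 | gina | 20
After GROUP BY (3 rows):
teams.price | max_amt
40 | 20
1 | 3
4 | 20
After ORDER BY (3 rows):
teams.price | max_amt
1 | 3
4 | 20
40 | 20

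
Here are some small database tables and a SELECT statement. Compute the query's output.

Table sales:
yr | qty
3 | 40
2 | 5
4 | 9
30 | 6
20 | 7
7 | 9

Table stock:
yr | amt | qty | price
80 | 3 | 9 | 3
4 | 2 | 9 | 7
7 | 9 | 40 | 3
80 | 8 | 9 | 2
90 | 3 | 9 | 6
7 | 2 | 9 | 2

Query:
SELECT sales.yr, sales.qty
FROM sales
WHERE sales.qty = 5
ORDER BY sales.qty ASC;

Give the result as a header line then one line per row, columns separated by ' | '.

== RESULT ==
sales.yr | sales.qty
2 | 5

Derivation:
After WHERE (1 rows):
sales.yr | sales.qty
2 | 5
After SELECT (1 rows):
sales.yr | sales.qty
2 | 5
After ORDER BY (1 rows):
sales.yr | sales.qty
2 | 5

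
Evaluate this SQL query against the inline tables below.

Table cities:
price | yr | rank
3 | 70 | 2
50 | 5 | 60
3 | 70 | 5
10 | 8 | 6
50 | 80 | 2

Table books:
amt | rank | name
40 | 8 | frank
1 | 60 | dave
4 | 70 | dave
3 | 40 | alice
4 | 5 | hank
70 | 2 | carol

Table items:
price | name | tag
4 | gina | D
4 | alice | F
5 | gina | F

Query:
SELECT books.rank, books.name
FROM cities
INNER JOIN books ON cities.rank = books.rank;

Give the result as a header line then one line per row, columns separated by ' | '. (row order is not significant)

== RESULT ==
books.rank | books.name
2 | carol
60 | dave
5 | hank
2 | carol

Derivation:
After JOIN books (4 rows):
cities.price | cities.yr | cities.rank | books.amt | books.rank | books.name
3 | 70 | 2 | 70 | 2 | carol
50 | 5 | 60 | 1 | 60 | dave
3 | 70 | 5 | 4 | 5 | hank
50 | 80 | 2 | 70 | 2 | carol
After SELECT (4 rows):
books.rank | books.name
2 | carol
60 | dave
5 | hank
2 | carol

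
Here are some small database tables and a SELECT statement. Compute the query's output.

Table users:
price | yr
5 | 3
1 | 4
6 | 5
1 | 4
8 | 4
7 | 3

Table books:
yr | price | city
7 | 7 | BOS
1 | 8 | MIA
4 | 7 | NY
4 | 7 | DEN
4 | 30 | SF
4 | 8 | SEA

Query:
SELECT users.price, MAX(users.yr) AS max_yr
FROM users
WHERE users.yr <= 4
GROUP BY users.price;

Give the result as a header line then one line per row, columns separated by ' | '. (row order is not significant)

== RESULT ==
users.price | max_yr
5 | 3
1 | 4
8 | 4
7 | 3

Derivation:
After WHERE (5 rows):
users.price | users.yr
5 | 3
1 | 4
1 | 4
8 | 4
7 | 3
After GROUP BY (4 rows):
users.price | max_yr
5 | 3
1 | 4
8 | 4
7 | 3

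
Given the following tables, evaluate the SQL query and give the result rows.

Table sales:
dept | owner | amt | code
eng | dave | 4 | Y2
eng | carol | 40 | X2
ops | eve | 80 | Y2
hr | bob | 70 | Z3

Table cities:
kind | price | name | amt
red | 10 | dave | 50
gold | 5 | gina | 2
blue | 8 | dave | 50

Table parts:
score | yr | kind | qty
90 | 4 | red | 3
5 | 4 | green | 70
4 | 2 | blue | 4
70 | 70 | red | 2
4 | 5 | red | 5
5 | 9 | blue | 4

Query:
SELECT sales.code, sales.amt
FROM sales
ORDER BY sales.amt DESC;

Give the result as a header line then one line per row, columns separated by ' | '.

After SELECT (4 rows):
sales.code | sales.amt
Y2 | 4
X2 | 40
Y2 | 80
Z3 | 70
After ORDER BY (4 rows):
sales.code | sales.amt
Y2 | 80
Z3 | 70
X2 | 40
Y2 | 4

== RESULT ==
sales.code | sales.amt
Y2 | 80
Z3 | 70
X2 | 40
Y2 | 4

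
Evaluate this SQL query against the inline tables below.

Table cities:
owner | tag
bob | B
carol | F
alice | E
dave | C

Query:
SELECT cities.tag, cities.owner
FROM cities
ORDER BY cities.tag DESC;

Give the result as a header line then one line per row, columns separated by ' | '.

== RESULT ==
cities.tag | cities.owner
F | carol
E | alice
C | dave
B | bob

Derivation:
After SELECT (4 rows):
cities.tag | cities.owner
B | bob
F | carol
E | alice
C | dave
After ORDER BY (4 rows):
cities.tag | cities.owner
F | carol
E | alice
C | dave
B | bob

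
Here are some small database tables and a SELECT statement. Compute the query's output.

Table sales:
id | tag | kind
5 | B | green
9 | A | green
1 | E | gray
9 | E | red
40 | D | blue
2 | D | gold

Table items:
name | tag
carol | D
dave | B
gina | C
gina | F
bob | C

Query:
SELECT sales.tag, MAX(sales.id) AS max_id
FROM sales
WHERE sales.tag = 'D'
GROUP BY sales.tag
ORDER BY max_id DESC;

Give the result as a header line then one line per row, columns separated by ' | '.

== RESULT ==
sales.tag | max_id
D | 40

Derivation:
After WHERE (2 rows):
sales.id | sales.tag | sales.kind
40 | D | blue
2 | D | gold
After GROUP BY (1 rows):
sales.tag | max_id
D | 40
After ORDER BY (1 rows):
sales.tag | max_id
D | 40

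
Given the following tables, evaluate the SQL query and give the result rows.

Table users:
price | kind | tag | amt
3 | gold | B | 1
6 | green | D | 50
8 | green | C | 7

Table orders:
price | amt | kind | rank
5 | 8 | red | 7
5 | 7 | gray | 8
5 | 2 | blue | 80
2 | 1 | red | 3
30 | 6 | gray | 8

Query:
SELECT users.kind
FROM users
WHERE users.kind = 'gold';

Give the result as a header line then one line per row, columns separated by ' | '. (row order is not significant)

After WHERE (1 rows):
users.price | users.kind | users.tag | users.amt
3 | gold | B | 1
After SELECT (1 rows):
users.kind
gold

== RESULT ==
users.kind
gold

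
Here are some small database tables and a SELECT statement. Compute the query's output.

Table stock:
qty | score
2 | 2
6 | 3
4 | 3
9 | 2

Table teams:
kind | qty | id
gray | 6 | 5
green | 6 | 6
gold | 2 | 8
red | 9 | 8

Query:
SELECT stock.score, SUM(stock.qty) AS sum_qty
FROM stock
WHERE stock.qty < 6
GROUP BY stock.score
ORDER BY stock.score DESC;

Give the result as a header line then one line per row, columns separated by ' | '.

== RESULT ==
stock.score | sum_qty
3 | 4
2 | 2

Derivation:
After WHERE (2 rows):
stock.qty | stock.score
2 | 2
4 | 3
After GROUP BY (2 rows):
stock.score | sum_qty
2 | 2
3 | 4
After ORDER BY (2 rows):
stock.score | sum_qty
3 | 4
2 | 2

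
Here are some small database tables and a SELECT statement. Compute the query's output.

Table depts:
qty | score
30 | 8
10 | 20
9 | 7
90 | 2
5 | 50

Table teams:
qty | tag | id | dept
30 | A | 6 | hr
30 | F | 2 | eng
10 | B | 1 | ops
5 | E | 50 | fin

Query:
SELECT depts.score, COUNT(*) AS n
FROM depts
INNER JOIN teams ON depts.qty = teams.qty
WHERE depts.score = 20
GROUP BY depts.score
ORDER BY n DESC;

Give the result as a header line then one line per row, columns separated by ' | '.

After JOIN teams (4 rows):
depts.qty | depts.score | teams.qty | teams.tag | teams.id | teams.dept
30 | 8 | 30 | A | 6 | hr
30 | 8 | 30 | F | 2 | eng
10 | 20 | 10 | B | 1 | ops
5 | 50 | 5 | E | 50 | fin
After WHERE (1 rows):
depts.qty | depts.score | teams.qty | teams.tag | teams.id | teams.dept
10 | 20 | 10 | B | 1 | ops
After GROUP BY (1 rows):
depts.score | n
20 | 1
After ORDER BY (1 rows):
depts.score | n
20 | 1

== RESULT ==
depts.score | n
20 | 1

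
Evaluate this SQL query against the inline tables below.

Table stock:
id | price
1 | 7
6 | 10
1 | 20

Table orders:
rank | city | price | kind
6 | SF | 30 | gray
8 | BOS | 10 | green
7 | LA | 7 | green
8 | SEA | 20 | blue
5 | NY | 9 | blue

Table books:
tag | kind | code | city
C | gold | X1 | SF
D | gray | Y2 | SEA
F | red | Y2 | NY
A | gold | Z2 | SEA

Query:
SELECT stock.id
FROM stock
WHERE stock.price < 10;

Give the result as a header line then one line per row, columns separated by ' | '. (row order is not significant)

After WHERE (1 rows):
stock.id | stock.price
1 | 7
After SELECT (1 rows):
stock.id
1

== RESULT ==
stock.id
1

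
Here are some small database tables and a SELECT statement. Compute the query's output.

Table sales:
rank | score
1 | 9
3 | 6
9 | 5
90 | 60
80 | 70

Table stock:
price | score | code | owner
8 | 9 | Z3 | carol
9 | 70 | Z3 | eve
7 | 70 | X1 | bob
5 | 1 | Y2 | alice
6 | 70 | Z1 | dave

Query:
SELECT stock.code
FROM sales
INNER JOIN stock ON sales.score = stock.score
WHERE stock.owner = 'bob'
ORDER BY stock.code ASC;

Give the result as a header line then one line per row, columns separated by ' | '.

After JOIN stock (4 rows):
sales.rank | sales.score | stock.price | stock.score | stock.code | stock.owner
1 | 9 | 8 | 9 | Z3 | carol
80 | 70 | 9 | 70 | Z3 | eve
80 | 70 | 7 | 70 | X1 | bob
80 | 70 | 6 | 70 | Z1 | dave
After WHERE (1 rows):
sales.rank | sales.score | stock.price | stock.score | stock.code | stock.owner
80 | 70 | 7 | 70 | X1 | bob
After SELECT (1 rows):
stock.code
X1
After ORDER BY (1 rows):
stock.code
X1

== RESULT ==
stock.code
X1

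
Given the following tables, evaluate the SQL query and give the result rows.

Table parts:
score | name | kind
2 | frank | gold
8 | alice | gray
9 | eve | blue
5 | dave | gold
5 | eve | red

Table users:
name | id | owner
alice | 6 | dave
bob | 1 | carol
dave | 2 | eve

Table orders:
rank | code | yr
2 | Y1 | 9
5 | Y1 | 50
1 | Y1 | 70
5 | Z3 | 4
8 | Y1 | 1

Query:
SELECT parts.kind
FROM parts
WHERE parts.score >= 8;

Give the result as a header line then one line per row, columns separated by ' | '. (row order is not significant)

After WHERE (2 rows):
parts.score | parts.name | parts.kind
8 | alice | gray
9 | eve | blue
After SELECT (2 rows):
parts.kind
gray
blue

== RESULT ==
parts.kind
gray
blue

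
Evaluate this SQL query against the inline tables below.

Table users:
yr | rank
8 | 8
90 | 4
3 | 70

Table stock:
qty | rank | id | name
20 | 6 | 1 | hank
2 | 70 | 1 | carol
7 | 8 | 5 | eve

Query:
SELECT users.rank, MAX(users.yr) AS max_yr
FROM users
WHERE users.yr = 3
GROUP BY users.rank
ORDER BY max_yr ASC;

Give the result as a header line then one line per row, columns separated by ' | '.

== RESULT ==
users.rank | max_yr
70 | 3

Derivation:
After WHERE (1 rows):
users.yr | users.rank
3 | 70
After GROUP BY (1 rows):
users.rank | max_yr
70 | 3
After ORDER BY (1 rows):
users.rank | max_yr
70 | 3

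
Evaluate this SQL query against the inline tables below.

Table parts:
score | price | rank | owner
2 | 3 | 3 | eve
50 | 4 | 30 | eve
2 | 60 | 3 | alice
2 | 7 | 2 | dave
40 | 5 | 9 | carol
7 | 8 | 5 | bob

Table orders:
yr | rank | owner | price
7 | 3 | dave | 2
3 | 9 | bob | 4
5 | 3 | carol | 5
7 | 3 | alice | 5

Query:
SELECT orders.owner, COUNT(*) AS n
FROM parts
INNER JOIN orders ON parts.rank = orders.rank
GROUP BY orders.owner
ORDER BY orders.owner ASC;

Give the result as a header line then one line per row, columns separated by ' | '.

After JOIN orders (7 rows):
parts.score | parts.price | parts.rank | parts.owner | orders.yr | orders.rank | orders.owner | orders.price
2 | 3 | 3 | eve | 7 | 3 | dave | 2
2 | 3 | 3 | eve | 5 | 3 | carol | 5
2 | 3 | 3 | eve | 7 | 3 | alice | 5
2 | 60 | 3 | alice | 7 | 3 | dave | 2
2 | 60 | 3 | alice | 5 | 3 | carol | 5
2 | 60 | 3 | alice | 7 | 3 | alice | 5
40 | 5 | 9 | carol | 3 | 9 | bob | 4
After GROUP BY (4 rows):
orders.owner | n
dave | 2
carol | 2
alice | 2
bob | 1
After ORDER BY (4 rows):
orders.owner | n
alice | 2
bob | 1
carol | 2
dave | 2

== RESULT ==
orders.owner | n
alice | 2
bob | 1
carol | 2
dave | 2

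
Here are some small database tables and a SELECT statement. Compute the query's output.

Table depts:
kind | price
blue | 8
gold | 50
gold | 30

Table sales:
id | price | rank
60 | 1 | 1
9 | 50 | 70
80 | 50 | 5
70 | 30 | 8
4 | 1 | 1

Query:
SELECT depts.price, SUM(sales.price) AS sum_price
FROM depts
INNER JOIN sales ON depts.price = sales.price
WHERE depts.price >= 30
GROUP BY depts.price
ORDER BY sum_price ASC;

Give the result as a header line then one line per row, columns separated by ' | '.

After JOIN sales (3 rows):
depts.kind | depts.price | sales.id | sales.price | sales.rank
gold | 50 | 9 | 50 | 70
gold | 50 | 80 | 50 | 5
gold | 30 | 70 | 30 | 8
After WHERE (3 rows):
depts.kind | depts.price | sales.id | sales.price | sales.rank
gold | 50 | 9 | 50 | 70
gold | 50 | 80 | 50 | 5
gold | 30 | 70 | 30 | 8
After GROUP BY (2 rows):
depts.price | sum_price
50 | 100
30 | 30
After ORDER BY (2 rows):
depts.price | sum_price
30 | 30
50 | 100

== RESULT ==
depts.price | sum_price
30 | 30
50 | 100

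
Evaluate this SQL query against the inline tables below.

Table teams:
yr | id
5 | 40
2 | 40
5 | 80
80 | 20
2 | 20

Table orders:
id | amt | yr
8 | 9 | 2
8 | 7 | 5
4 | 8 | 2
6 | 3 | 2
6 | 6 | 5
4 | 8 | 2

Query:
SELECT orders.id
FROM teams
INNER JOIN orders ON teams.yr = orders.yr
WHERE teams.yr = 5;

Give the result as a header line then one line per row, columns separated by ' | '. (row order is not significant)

After JOIN orders (12 rows):
teams.yr | teams.id | orders.id | orders.amt | orders.yr
5 | 40 | 8 | 7 | 5
5 | 40 | 6 | 6 | 5
2 | 40 | 8 | 9 | 2
2 | 40 | 4 | 8 | 2
2 | 40 | 6 | 3 | 2
2 | 40 | 4 | 8 | 2
5 | 80 | 8 | 7 | 5
5 | 80 | 6 | 6 | 5
2 | 20 | 8 | 9 | 2
2 | 20 | 4 | 8 | 2
2 | 20 | 6 | 3 | 2
2 | 20 | 4 | 8 | 2
After WHERE (4 rows):
teams.yr | teams.id | orders.id | orders.amt | orders.yr
5 | 40 | 8 | 7 | 5
5 | 40 | 6 | 6 | 5
5 | 80 | 8 | 7 | 5
5 | 80 | 6 | 6 | 5
After SELECT (4 rows):
orders.id
8
6
8
6

== RESULT ==
orders.id
8
6
8
6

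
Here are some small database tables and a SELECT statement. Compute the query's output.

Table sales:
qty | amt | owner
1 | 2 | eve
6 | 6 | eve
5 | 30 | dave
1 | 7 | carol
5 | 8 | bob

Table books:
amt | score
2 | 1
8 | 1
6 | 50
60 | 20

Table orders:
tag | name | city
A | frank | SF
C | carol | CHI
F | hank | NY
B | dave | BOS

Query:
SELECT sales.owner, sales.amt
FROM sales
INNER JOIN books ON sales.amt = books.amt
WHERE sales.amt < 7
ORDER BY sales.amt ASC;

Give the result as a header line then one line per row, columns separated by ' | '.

== RESULT ==
sales.owner | sales.amt
eve | 2
eve | 6

Derivation:
After JOIN books (3 rows):
sales.qty | sales.amt | sales.owner | books.amt | books.score
1 | 2 | eve | 2 | 1
6 | 6 | eve | 6 | 50
5 | 8 | bob | 8 | 1
After WHERE (2 rows):
sales.qty | sales.amt | sales.owner | books.amt | books.score
1 | 2 | eve | 2 | 1
6 | 6 | eve | 6 | 50
After SELECT (2 rows):
sales.owner | sales.amt
eve | 2
eve | 6
After ORDER BY (2 rows):
sales.owner | sales.amt
eve | 2
eve | 6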